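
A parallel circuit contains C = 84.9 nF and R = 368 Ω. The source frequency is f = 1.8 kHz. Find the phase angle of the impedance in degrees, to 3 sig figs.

ω = 2πf = 11310 rad/s
X_C = 1/(ωC) = 1040 Ω
Parallel: admittances add. Y = 1/R + jωC
Y = (0.00272 + j0.000960) S
|Y| = 0.00288 S → |Z| = 1/|Y| = 347 Ω, ∠Z = −∠Y = -19.5°

-19.5°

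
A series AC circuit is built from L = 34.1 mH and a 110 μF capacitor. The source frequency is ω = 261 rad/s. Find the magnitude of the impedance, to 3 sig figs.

X_L = ωL = 8.90 Ω
X_C = 1/(ωC) = 34.8 Ω
Net reactance X = X_L − X_C = -25.9 Ω
Z = − j25.9 Ω
|Z| = √(0² + 25.9²) = 25.9 Ω

25.9 Ω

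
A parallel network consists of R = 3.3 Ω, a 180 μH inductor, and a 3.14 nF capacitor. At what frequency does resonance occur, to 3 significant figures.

ω₀ = 1/√(LC) = 1/√(0.00018 × 3.14e-09) = 1.33e+06 rad/s
f₀ = ω₀/(2π) = 212 kHz

212 kHz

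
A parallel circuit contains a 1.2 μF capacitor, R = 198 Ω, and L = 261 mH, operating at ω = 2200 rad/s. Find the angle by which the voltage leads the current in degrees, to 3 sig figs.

-10.1°

X_L = ωL = 574 Ω
X_C = 1/(ωC) = 379 Ω
Parallel: admittances add. Y = 1/R + 1/(jωL) + jωC
Y = (0.00505 + j0.000898) S
|Y| = 0.00513 S → |Z| = 1/|Y| = 195 Ω, ∠Z = −∠Y = -10.1°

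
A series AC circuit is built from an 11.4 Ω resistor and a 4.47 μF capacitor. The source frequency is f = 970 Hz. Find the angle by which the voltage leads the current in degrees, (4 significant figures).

-72.75°

ω = 2πf = 6095 rad/s
X_C = 1/(ωC) = 36.71 Ω
Z = 11.40 − j36.71 Ω
|Z| = √(11.40² + 36.71²) = 38.44 Ω
∠Z = arctan(-36.71/11.40) = -72.75°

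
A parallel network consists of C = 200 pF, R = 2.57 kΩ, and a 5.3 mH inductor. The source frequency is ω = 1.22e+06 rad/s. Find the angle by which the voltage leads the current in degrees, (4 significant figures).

-12.93°

X_L = ωL = 6466 Ω
X_C = 1/(ωC) = 4098 Ω
Parallel: admittances add. Y = 1/R + 1/(jωL) + jωC
Y = (0.0003891 + j8.934e-05) S
|Y| = 0.0003992 S → |Z| = 1/|Y| = 2505 Ω, ∠Z = −∠Y = -12.93°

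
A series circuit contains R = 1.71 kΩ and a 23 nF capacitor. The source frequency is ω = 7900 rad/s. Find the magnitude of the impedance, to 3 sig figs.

X_C = 1/(ωC) = 5500 Ω
Z = 1710 − j5500 Ω
|Z| = √(1710² + 5500²) = 5760 Ω

5760 Ω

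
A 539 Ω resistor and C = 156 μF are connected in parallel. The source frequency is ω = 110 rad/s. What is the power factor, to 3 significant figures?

X_C = 1/(ωC) = 58.3 Ω
Parallel: admittances add. Y = 1/R + jωC
Y = (0.00186 + j0.0172) S
|Y| = 0.0173 S → |Z| = 1/|Y| = 57.9 Ω, ∠Z = −∠Y = -83.8°
cos φ = cos(-83.8°) = 0.107

0.107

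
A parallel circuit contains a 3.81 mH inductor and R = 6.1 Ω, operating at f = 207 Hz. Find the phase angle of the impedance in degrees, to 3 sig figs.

50.9°

ω = 2πf = 1301 rad/s
X_L = ωL = 4.96 Ω
Parallel: admittances add. Y = 1/R + 1/(jωL)
Y = (0.164 − j0.202) S
|Y| = 0.260 S → |Z| = 1/|Y| = 3.85 Ω, ∠Z = −∠Y = 50.9°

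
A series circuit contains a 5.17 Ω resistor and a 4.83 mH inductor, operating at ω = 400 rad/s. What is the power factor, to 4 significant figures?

0.9367

X_L = ωL = 1.932 Ω
Z = 5.170 + j1.932 Ω
|Z| = √(5.170² + 1.932²) = 5.519 Ω
∠Z = arctan(1.932/5.170) = 20.49°
cos φ = cos(20.49°) = 0.9367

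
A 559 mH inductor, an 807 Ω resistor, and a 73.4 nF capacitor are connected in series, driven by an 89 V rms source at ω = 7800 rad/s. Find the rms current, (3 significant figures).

32.5 mA

X_L = ωL = 4360 Ω
X_C = 1/(ωC) = 1750 Ω
Net reactance X = X_L − X_C = 2610 Ω
Z = 807 + j2610 Ω
|Z| = √(807² + 2610²) = 2740 Ω
I = V/|Z| = 89/2740 = 32.5 mA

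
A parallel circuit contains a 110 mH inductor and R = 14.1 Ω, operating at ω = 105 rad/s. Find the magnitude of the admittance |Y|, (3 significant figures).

X_L = ωL = 11.6 Ω
Parallel: admittances add. Y = 1/R + 1/(jωL)
Y = (0.0709 − j0.0866) S
|Y| = 0.112 S → |Z| = 1/|Y| = 8.93 Ω, ∠Z = −∠Y = 50.7°

112 mS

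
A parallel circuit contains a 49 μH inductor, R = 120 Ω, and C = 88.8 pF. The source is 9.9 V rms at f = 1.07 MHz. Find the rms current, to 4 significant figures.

ω = 2πf = 6.723e+06 rad/s
X_L = ωL = 329.4 Ω
X_C = 1/(ωC) = 1675 Ω
Parallel: admittances add. Y = 1/R + 1/(jωL) + jωC
Y = (0.008333 − j0.002439) S
|Y| = 0.008683 S → |Z| = 1/|Y| = 115.2 Ω, ∠Z = −∠Y = 16.31°
I = V/|Z| = 9.9/115.2 = 85.96 mA

85.96 mA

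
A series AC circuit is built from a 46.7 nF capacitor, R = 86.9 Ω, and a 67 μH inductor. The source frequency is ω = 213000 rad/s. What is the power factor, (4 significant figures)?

0.7097

X_L = ωL = 14.27 Ω
X_C = 1/(ωC) = 100.5 Ω
Net reactance X = X_L − X_C = -86.26 Ω
Z = 86.90 − j86.26 Ω
|Z| = √(86.90² + 86.26²) = 122.4 Ω
∠Z = arctan(-86.26/86.90) = -44.79°
cos φ = cos(-44.79°) = 0.7097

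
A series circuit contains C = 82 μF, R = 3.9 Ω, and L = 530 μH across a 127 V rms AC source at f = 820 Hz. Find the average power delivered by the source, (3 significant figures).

4.10 kW

ω = 2πf = 5152 rad/s
X_L = ωL = 2.73 Ω
X_C = 1/(ωC) = 2.37 Ω
Net reactance X = X_L − X_C = 0.364 Ω
Z = 3.90 + j0.364 Ω
|Z| = √(3.90² + 0.364²) = 3.92 Ω
∠Z = arctan(0.364/3.90) = 5.33°
I = V/|Z| = 32.4 A
P = VI cos φ = 127 × 32.4 × cos(5.33°) = 4.10 kW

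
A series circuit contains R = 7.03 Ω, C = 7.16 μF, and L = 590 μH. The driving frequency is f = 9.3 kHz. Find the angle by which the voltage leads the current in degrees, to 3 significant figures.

ω = 2πf = 58430 rad/s
X_L = ωL = 34.5 Ω
X_C = 1/(ωC) = 2.39 Ω
Net reactance X = X_L − X_C = 32.1 Ω
Z = 7.03 + j32.1 Ω
|Z| = √(7.03² + 32.1²) = 32.8 Ω
∠Z = arctan(32.1/7.03) = 77.6°

77.6°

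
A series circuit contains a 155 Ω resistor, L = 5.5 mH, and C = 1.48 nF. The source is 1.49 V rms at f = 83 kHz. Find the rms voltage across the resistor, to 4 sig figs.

ω = 2πf = 521500 rad/s
X_L = ωL = 2868 Ω
X_C = 1/(ωC) = 1296 Ω
Net reactance X = X_L − X_C = 1573 Ω
Z = 155.0 + j1573 Ω
|Z| = √(155.0² + 1573²) = 1580 Ω
I = V/|Z| = 942.9 μA
V_R = I·|Z_R| = 0.0009429 × 155.0 = 0.1461 V

0.1461 V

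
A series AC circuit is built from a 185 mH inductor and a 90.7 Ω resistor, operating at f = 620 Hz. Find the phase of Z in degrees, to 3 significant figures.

82.8°

ω = 2πf = 3896 rad/s
X_L = ωL = 721 Ω
Z = 90.7 + j721 Ω
|Z| = √(90.7² + 721²) = 726 Ω
∠Z = arctan(721/90.7) = 82.8°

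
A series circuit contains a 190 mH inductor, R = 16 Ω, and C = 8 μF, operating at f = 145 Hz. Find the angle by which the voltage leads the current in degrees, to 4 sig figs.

65.98°

ω = 2πf = 911.1 rad/s
X_L = ωL = 173.1 Ω
X_C = 1/(ωC) = 137.2 Ω
Net reactance X = X_L − X_C = 35.90 Ω
Z = 16.00 + j35.90 Ω
|Z| = √(16.00² + 35.90²) = 39.30 Ω
∠Z = arctan(35.90/16.00) = 65.98°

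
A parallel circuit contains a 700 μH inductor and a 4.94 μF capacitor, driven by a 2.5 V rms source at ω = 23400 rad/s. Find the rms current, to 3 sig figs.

X_L = ωL = 16.4 Ω
X_C = 1/(ωC) = 8.65 Ω
Parallel: admittances add. Y = 1/(jωL) + jωC
Y = (0 + j0.0545) S
|Y| = 0.0545 S → |Z| = 1/|Y| = 18.3 Ω, ∠Z = −∠Y = -90.0°
I = V/|Z| = 2.5/18.3 = 136 mA

136 mA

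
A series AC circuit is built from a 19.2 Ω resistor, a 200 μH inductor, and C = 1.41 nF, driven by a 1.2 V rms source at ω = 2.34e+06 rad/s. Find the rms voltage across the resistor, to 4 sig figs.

0.1388 V

X_L = ωL = 468.0 Ω
X_C = 1/(ωC) = 303.1 Ω
Net reactance X = X_L − X_C = 164.9 Ω
Z = 19.20 + j164.9 Ω
|Z| = √(19.20² + 164.9²) = 166.0 Ω
I = V/|Z| = 7.228 mA
V_R = I·|Z_R| = 0.007228 × 19.20 = 0.1388 V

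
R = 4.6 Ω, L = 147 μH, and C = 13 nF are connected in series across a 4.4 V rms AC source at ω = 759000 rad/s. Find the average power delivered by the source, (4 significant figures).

X_L = ωL = 111.6 Ω
X_C = 1/(ωC) = 101.3 Ω
Net reactance X = X_L − X_C = 10.23 Ω
Z = 4.600 + j10.23 Ω
|Z| = √(4.600² + 10.23²) = 11.21 Ω
∠Z = arctan(10.23/4.600) = 65.78°
I = V/|Z| = 392.4 mA
P = VI cos φ = 4.4 × 0.3924 × cos(65.78°) = 708.4 mW

708.4 mW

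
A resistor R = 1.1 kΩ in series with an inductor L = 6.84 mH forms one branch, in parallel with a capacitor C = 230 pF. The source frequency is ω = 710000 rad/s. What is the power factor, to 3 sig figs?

0.806

X_L = ωL = 4860 Ω
X_C = 1/(ωC) = 6120 Ω
Branch 1 (R+jX_L): Z₁ = 1100 + j4860 Ω, |Z₁| = 4980 Ω
Branch 2 (−jX_C): Z₂ = −j6120 Ω
Parallel: Z = Z₁Z₂/(Z₁+Z₂), |Z| = 18200 Ω, ∠Z = 36.3°
cos φ = cos(36.3°) = 0.806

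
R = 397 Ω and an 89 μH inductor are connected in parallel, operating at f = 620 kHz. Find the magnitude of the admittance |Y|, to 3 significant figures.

ω = 2πf = 3.896e+06 rad/s
X_L = ωL = 347 Ω
Parallel: admittances add. Y = 1/R + 1/(jωL)
Y = (0.00252 − j0.00288) S
|Y| = 0.00383 S → |Z| = 1/|Y| = 261 Ω, ∠Z = −∠Y = 48.9°

3.83 mS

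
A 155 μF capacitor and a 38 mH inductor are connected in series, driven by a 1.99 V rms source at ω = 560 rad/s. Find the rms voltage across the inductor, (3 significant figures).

X_L = ωL = 21.3 Ω
X_C = 1/(ωC) = 11.5 Ω
Net reactance X = X_L − X_C = 9.76 Ω
Z = j9.76 Ω
|Z| = √(0² + 9.76²) = 9.76 Ω
I = V/|Z| = 204 mA
V_L = I·|Z_L| = 0.204 × 21.3 = 4.34 V

4.34 V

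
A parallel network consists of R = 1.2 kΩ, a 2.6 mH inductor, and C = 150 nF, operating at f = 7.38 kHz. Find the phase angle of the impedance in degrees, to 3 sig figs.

ω = 2πf = 46370 rad/s
X_L = ωL = 121 Ω
X_C = 1/(ωC) = 144 Ω
Parallel: admittances add. Y = 1/R + 1/(jωL) + jωC
Y = (0.000833 − j0.00134) S
|Y| = 0.00158 S → |Z| = 1/|Y| = 634 Ω, ∠Z = −∠Y = 58.1°

58.1°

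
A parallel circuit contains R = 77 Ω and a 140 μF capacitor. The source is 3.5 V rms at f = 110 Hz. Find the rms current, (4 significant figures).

ω = 2πf = 691.2 rad/s
X_C = 1/(ωC) = 10.33 Ω
Parallel: admittances add. Y = 1/R + jωC
Y = (0.01299 + j0.09676) S
|Y| = 0.09763 S → |Z| = 1/|Y| = 10.24 Ω, ∠Z = −∠Y = -82.36°
I = V/|Z| = 3.5/10.24 = 341.7 mA

341.7 mA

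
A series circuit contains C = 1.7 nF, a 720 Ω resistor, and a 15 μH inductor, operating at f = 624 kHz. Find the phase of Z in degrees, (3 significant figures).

ω = 2πf = 3.921e+06 rad/s
X_L = ωL = 58.8 Ω
X_C = 1/(ωC) = 150 Ω
Net reactance X = X_L − X_C = -91.2 Ω
Z = 720 − j91.2 Ω
|Z| = √(720² + 91.2²) = 726 Ω
∠Z = arctan(-91.2/720) = -7.22°

-7.22°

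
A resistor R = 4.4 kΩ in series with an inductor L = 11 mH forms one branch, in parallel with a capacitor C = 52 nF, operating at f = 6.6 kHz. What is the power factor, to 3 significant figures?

0.105

ω = 2πf = 41470 rad/s
X_L = ωL = 456 Ω
X_C = 1/(ωC) = 464 Ω
Branch 1 (R+jX_L): Z₁ = 4400 + j456 Ω, |Z₁| = 4420 Ω
Branch 2 (−jX_C): Z₂ = −j464 Ω
Parallel: Z = Z₁Z₂/(Z₁+Z₂), |Z| = 466 Ω, ∠Z = -84.0°
cos φ = cos(-84.0°) = 0.105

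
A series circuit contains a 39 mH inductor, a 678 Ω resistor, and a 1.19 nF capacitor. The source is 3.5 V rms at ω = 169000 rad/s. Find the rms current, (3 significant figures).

X_L = ωL = 6590 Ω
X_C = 1/(ωC) = 4970 Ω
Net reactance X = X_L − X_C = 1620 Ω
Z = 678 + j1620 Ω
|Z| = √(678² + 1620²) = 1750 Ω
I = V/|Z| = 3.5/1750 = 1.99 mA

1.99 mA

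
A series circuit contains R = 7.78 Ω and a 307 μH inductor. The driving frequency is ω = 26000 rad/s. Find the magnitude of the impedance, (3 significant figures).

X_L = ωL = 7.98 Ω
Z = 7.78 + j7.98 Ω
|Z| = √(7.78² + 7.98²) = 11.1 Ω

11.1 Ω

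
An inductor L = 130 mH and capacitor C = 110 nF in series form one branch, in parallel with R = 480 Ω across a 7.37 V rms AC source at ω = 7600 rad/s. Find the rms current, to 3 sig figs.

38.6 mA

X_L = ωL = 988 Ω
X_C = 1/(ωC) = 1200 Ω
Branch 1: Z₁ = R = 480 Ω
Branch 2 (series LC): Z₂ = j(X_L − X_C) = −j208 Ω
Parallel: Z = Z₁Z₂/(Z₁+Z₂), |Z| = 191 Ω, ∠Z = -66.6°
I = V/|Z| = 7.37/191 = 38.6 mA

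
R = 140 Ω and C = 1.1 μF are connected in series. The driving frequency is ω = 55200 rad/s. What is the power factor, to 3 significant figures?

0.993

X_C = 1/(ωC) = 16.5 Ω
Z = 140 − j16.5 Ω
|Z| = √(140² + 16.5²) = 141 Ω
∠Z = arctan(-16.5/140) = -6.71°
cos φ = cos(-6.71°) = 0.993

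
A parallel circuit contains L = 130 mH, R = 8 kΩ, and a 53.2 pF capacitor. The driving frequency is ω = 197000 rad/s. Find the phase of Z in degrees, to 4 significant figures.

X_L = ωL = 25610 Ω
X_C = 1/(ωC) = 95420 Ω
Parallel: admittances add. Y = 1/R + 1/(jωL) + jωC
Y = (0.0001250 − j2.857e-05) S
|Y| = 0.0001282 S → |Z| = 1/|Y| = 7799 Ω, ∠Z = −∠Y = 12.87°

12.87°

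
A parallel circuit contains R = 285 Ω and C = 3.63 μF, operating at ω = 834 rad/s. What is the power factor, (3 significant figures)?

X_C = 1/(ωC) = 330 Ω
Parallel: admittances add. Y = 1/R + jωC
Y = (0.00351 + j0.00303) S
|Y| = 0.00463 S → |Z| = 1/|Y| = 216 Ω, ∠Z = −∠Y = -40.8°
cos φ = cos(-40.8°) = 0.757

0.757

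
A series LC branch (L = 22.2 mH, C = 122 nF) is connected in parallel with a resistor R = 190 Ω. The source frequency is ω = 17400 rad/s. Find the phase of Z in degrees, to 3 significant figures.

X_L = ωL = 386 Ω
X_C = 1/(ωC) = 471 Ω
Branch 1: Z₁ = R = 190 Ω
Branch 2 (series LC): Z₂ = j(X_L − X_C) = −j84.8 Ω
Parallel: Z = Z₁Z₂/(Z₁+Z₂), |Z| = 77.4 Ω, ∠Z = -65.9°

-65.9°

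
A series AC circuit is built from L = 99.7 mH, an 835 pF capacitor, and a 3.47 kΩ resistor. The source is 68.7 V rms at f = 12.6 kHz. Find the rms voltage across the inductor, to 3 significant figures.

ω = 2πf = 79170 rad/s
X_L = ωL = 7890 Ω
X_C = 1/(ωC) = 15100 Ω
Net reactance X = X_L − X_C = -7230 Ω
Z = 3470 − j7230 Ω
|Z| = √(3470² + 7230²) = 8020 Ω
I = V/|Z| = 8.56 mA
V_L = I·|Z_L| = 0.00856 × 7890 = 67.6 V

67.6 V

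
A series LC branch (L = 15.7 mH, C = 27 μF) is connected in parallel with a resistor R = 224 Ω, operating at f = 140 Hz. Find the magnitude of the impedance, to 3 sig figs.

28.1 Ω

ω = 2πf = 879.6 rad/s
X_L = ωL = 13.8 Ω
X_C = 1/(ωC) = 42.1 Ω
Branch 1: Z₁ = R = 224 Ω
Branch 2 (series LC): Z₂ = j(X_L − X_C) = −j28.3 Ω
Parallel: Z = Z₁Z₂/(Z₁+Z₂), |Z| = 28.1 Ω, ∠Z = -82.8°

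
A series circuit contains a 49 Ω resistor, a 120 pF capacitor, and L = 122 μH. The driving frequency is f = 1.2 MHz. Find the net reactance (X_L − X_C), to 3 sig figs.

ω = 2πf = 7.54e+06 rad/s
X_L = ωL = 920 Ω
X_C = 1/(ωC) = 1110 Ω
X = 920 − 1110 = -185 Ω

-185 Ω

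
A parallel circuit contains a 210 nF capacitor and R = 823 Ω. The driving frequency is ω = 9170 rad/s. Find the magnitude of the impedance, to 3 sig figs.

439 Ω

X_C = 1/(ωC) = 519 Ω
Parallel: admittances add. Y = 1/R + jωC
Y = (0.00122 + j0.00193) S
|Y| = 0.00228 S → |Z| = 1/|Y| = 439 Ω, ∠Z = −∠Y = -57.7°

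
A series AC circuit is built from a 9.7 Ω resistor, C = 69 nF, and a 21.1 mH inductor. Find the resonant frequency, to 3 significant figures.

4.17 kHz

ω₀ = 1/√(LC) = 1/√(0.0211 × 6.9e-08) = 26210 rad/s
f₀ = ω₀/(2π) = 4.17 kHz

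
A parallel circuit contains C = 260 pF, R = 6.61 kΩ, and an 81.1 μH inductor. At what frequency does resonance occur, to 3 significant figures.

1.10 MHz

ω₀ = 1/√(LC) = 1/√(8.11e-05 × 2.6e-10) = 6.887e+06 rad/s
f₀ = ω₀/(2π) = 1.10 MHz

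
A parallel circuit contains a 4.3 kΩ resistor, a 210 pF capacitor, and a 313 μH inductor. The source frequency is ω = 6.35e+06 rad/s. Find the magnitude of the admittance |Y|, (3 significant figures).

862 μS

X_L = ωL = 1990 Ω
X_C = 1/(ωC) = 750 Ω
Parallel: admittances add. Y = 1/R + 1/(jωL) + jωC
Y = (0.000233 + j0.000830) S
|Y| = 0.000862 S → |Z| = 1/|Y| = 1160 Ω, ∠Z = −∠Y = -74.4°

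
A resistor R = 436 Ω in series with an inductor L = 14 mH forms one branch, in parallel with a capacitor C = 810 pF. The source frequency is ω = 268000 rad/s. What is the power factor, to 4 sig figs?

0.5542

X_L = ωL = 3752 Ω
X_C = 1/(ωC) = 4607 Ω
Branch 1 (R+jX_L): Z₁ = 436.0 + j3752 Ω, |Z₁| = 3777 Ω
Branch 2 (−jX_C): Z₂ = −j4607 Ω
Parallel: Z = Z₁Z₂/(Z₁+Z₂), |Z| = 18140 Ω, ∠Z = 56.34°
cos φ = cos(56.34°) = 0.5542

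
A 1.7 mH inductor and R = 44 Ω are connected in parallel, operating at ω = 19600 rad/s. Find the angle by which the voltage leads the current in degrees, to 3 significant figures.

52.9°

X_L = ωL = 33.3 Ω
Parallel: admittances add. Y = 1/R + 1/(jωL)
Y = (0.0227 − j0.0300) S
|Y| = 0.0376 S → |Z| = 1/|Y| = 26.6 Ω, ∠Z = −∠Y = 52.9°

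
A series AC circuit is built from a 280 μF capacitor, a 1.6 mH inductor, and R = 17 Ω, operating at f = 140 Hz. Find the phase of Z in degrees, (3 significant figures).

ω = 2πf = 879.6 rad/s
X_L = ωL = 1.41 Ω
X_C = 1/(ωC) = 4.06 Ω
Net reactance X = X_L − X_C = -2.65 Ω
Z = 17.0 − j2.65 Ω
|Z| = √(17.0² + 2.65²) = 17.2 Ω
∠Z = arctan(-2.65/17.0) = -8.87°

-8.87°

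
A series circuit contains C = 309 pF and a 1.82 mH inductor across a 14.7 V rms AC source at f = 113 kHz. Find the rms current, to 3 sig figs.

ω = 2πf = 710000 rad/s
X_L = ωL = 1290 Ω
X_C = 1/(ωC) = 4560 Ω
Net reactance X = X_L − X_C = -3270 Ω
Z = − j3270 Ω
|Z| = √(0² + 3270²) = 3270 Ω
I = V/|Z| = 14.7/3270 = 4.50 mA

4.50 mA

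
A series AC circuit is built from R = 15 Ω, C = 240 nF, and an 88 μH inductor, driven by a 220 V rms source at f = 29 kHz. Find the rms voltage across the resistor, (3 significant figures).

200 V

ω = 2πf = 182200 rad/s
X_L = ωL = 16.0 Ω
X_C = 1/(ωC) = 22.9 Ω
Net reactance X = X_L − X_C = -6.83 Ω
Z = 15.0 − j6.83 Ω
|Z| = √(15.0² + 6.83²) = 16.5 Ω
I = V/|Z| = 13.3 A
V_R = I·|Z_R| = 13.3 × 15.0 = 200 V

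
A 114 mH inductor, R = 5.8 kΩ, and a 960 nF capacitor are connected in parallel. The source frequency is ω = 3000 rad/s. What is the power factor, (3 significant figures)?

X_L = ωL = 342 Ω
X_C = 1/(ωC) = 347 Ω
Parallel: admittances add. Y = 1/R + 1/(jωL) + jωC
Y = (0.000172 − j4.4e-05) S
|Y| = 0.000178 S → |Z| = 1/|Y| = 5620 Ω, ∠Z = −∠Y = 14.3°
cos φ = cos(14.3°) = 0.969

0.969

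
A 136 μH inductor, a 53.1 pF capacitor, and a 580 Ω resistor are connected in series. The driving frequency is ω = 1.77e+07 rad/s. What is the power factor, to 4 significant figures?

X_L = ωL = 2407 Ω
X_C = 1/(ωC) = 1064 Ω
Net reactance X = X_L − X_C = 1343 Ω
Z = 580.0 + j1343 Ω
|Z| = √(580.0² + 1343²) = 1463 Ω
∠Z = arctan(1343/580.0) = 66.65°
cos φ = cos(66.65°) = 0.3964

0.3964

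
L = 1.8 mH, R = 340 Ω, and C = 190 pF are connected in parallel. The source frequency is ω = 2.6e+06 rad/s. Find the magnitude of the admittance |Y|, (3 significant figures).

X_L = ωL = 4680 Ω
X_C = 1/(ωC) = 2020 Ω
Parallel: admittances add. Y = 1/R + 1/(jωL) + jωC
Y = (0.00294 + j0.000280) S
|Y| = 0.00295 S → |Z| = 1/|Y| = 338 Ω, ∠Z = −∠Y = -5.44°

2.95 mS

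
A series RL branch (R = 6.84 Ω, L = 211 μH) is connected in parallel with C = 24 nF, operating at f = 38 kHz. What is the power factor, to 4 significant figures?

0.1889

ω = 2πf = 238800 rad/s
X_L = ωL = 50.38 Ω
X_C = 1/(ωC) = 174.5 Ω
Branch 1 (R+jX_L): Z₁ = 6.840 + j50.38 Ω, |Z₁| = 50.84 Ω
Branch 2 (−jX_C): Z₂ = −j174.5 Ω
Parallel: Z = Z₁Z₂/(Z₁+Z₂), |Z| = 71.37 Ω, ∠Z = 79.11°
cos φ = cos(79.11°) = 0.1889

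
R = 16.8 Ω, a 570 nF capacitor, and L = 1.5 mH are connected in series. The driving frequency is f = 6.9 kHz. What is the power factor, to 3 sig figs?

0.565

ω = 2πf = 43350 rad/s
X_L = ωL = 65.0 Ω
X_C = 1/(ωC) = 40.5 Ω
Net reactance X = X_L − X_C = 24.6 Ω
Z = 16.8 + j24.6 Ω
|Z| = √(16.8² + 24.6²) = 29.8 Ω
∠Z = arctan(24.6/16.8) = 55.6°
cos φ = cos(55.6°) = 0.565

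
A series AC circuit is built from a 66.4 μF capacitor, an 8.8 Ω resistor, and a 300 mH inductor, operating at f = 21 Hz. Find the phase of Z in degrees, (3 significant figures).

-83.3°

ω = 2πf = 131.9 rad/s
X_L = ωL = 39.6 Ω
X_C = 1/(ωC) = 114 Ω
Net reactance X = X_L − X_C = -74.6 Ω
Z = 8.80 − j74.6 Ω
|Z| = √(8.80² + 74.6²) = 75.1 Ω
∠Z = arctan(-74.6/8.80) = -83.3°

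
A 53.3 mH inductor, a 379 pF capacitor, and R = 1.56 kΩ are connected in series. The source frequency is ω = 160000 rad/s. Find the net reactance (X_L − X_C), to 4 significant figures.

X_L = ωL = 8528 Ω
X_C = 1/(ωC) = 16490 Ω
X = 8528 − 16490 = -7963 Ω

-7963 Ω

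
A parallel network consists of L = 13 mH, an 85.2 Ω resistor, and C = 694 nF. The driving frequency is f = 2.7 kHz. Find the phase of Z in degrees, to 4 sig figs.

-31.67°

ω = 2πf = 16960 rad/s
X_L = ωL = 220.5 Ω
X_C = 1/(ωC) = 84.94 Ω
Parallel: admittances add. Y = 1/R + 1/(jωL) + jωC
Y = (0.01174 + j0.007239) S
|Y| = 0.01379 S → |Z| = 1/|Y| = 72.52 Ω, ∠Z = −∠Y = -31.67°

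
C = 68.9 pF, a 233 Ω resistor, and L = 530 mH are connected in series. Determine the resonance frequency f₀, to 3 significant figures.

ω₀ = 1/√(LC) = 1/√(0.53 × 6.89e-11) = 165500 rad/s
f₀ = ω₀/(2π) = 26.3 kHz

26.3 kHz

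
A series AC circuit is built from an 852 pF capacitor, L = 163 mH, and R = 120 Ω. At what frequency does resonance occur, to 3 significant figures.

ω₀ = 1/√(LC) = 1/√(0.163 × 8.52e-10) = 84860 rad/s
f₀ = ω₀/(2π) = 13.5 kHz

13.5 kHz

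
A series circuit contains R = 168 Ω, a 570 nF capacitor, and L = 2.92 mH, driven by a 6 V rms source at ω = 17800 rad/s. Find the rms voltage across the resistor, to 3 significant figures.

5.78 V

X_L = ωL = 52.0 Ω
X_C = 1/(ωC) = 98.6 Ω
Net reactance X = X_L − X_C = -46.6 Ω
Z = 168 − j46.6 Ω
|Z| = √(168² + 46.6²) = 174 Ω
I = V/|Z| = 34.4 mA
V_R = I·|Z_R| = 0.0344 × 168 = 5.78 V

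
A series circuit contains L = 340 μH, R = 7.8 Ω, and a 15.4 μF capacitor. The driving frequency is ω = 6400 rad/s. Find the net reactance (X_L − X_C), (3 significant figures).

-7.97 Ω

X_L = ωL = 2.18 Ω
X_C = 1/(ωC) = 10.1 Ω
X = 2.18 − 10.1 = -7.97 Ω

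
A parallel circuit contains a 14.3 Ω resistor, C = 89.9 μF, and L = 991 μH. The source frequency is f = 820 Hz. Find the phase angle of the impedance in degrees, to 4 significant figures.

-75.34°

ω = 2πf = 5152 rad/s
X_L = ωL = 5.106 Ω
X_C = 1/(ωC) = 2.159 Ω
Parallel: admittances add. Y = 1/R + 1/(jωL) + jωC
Y = (0.06993 + j0.2673) S
|Y| = 0.2763 S → |Z| = 1/|Y| = 3.619 Ω, ∠Z = −∠Y = -75.34°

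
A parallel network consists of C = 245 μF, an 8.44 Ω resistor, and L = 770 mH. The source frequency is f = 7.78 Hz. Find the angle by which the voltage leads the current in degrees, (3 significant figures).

ω = 2πf = 48.88 rad/s
X_L = ωL = 37.6 Ω
X_C = 1/(ωC) = 83.5 Ω
Parallel: admittances add. Y = 1/R + 1/(jωL) + jωC
Y = (0.118 − j0.0146) S
|Y| = 0.119 S → |Z| = 1/|Y| = 8.38 Ω, ∠Z = −∠Y = 7.02°

7.02°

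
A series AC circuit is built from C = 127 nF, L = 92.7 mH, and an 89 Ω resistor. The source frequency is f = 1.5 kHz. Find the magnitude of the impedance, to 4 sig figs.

ω = 2πf = 9425 rad/s
X_L = ωL = 873.7 Ω
X_C = 1/(ωC) = 835.5 Ω
Net reactance X = X_L − X_C = 38.22 Ω
Z = 89.00 + j38.22 Ω
|Z| = √(89.00² + 38.22²) = 96.86 Ω

96.86 Ω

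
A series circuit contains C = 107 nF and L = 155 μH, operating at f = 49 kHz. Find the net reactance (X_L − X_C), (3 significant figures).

17.4 Ω

ω = 2πf = 307900 rad/s
X_L = ωL = 47.7 Ω
X_C = 1/(ωC) = 30.4 Ω
X = 47.7 − 30.4 = 17.4 Ω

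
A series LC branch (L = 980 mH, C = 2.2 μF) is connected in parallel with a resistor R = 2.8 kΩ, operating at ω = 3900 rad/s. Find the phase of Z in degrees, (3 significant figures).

X_L = ωL = 3820 Ω
X_C = 1/(ωC) = 117 Ω
Branch 1: Z₁ = R = 2800 Ω
Branch 2 (series LC): Z₂ = j(X_L − X_C) = j3710 Ω
Parallel: Z = Z₁Z₂/(Z₁+Z₂), |Z| = 2230 Ω, ∠Z = 37.1°

37.1°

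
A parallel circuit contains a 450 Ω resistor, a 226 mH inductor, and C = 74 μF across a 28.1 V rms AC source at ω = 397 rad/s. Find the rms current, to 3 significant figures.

X_L = ωL = 89.7 Ω
X_C = 1/(ωC) = 34.0 Ω
Parallel: admittances add. Y = 1/R + 1/(jωL) + jωC
Y = (0.00222 + j0.0182) S
|Y| = 0.0184 S → |Z| = 1/|Y| = 54.4 Ω, ∠Z = −∠Y = -83.1°
I = V/|Z| = 28.1/54.4 = 516 mA

516 mA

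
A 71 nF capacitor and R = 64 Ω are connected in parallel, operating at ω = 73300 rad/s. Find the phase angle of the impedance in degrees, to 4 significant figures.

X_C = 1/(ωC) = 192.1 Ω
Parallel: admittances add. Y = 1/R + jωC
Y = (0.01562 + j0.005204) S
|Y| = 0.01647 S → |Z| = 1/|Y| = 60.72 Ω, ∠Z = −∠Y = -18.42°

-18.42°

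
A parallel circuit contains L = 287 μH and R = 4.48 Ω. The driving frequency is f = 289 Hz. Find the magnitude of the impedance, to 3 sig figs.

ω = 2πf = 1816 rad/s
X_L = ωL = 0.521 Ω
Parallel: admittances add. Y = 1/R + 1/(jωL)
Y = (0.223 − j1.92) S
|Y| = 1.93 S → |Z| = 1/|Y| = 0.518 Ω, ∠Z = −∠Y = 83.4°

0.518 Ω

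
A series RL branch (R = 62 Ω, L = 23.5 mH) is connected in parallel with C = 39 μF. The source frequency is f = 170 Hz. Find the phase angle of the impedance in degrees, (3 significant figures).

-69.0°

ω = 2πf = 1068 rad/s
X_L = ωL = 25.1 Ω
X_C = 1/(ωC) = 24.0 Ω
Branch 1 (R+jX_L): Z₁ = 62.0 + j25.1 Ω, |Z₁| = 66.9 Ω
Branch 2 (−jX_C): Z₂ = −j24.0 Ω
Parallel: Z = Z₁Z₂/(Z₁+Z₂), |Z| = 25.9 Ω, ∠Z = -69.0°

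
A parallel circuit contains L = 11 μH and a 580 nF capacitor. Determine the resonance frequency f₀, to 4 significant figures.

63.01 kHz

ω₀ = 1/√(LC) = 1/√(1.1e-05 × 5.8e-07) = 395900 rad/s
f₀ = ω₀/(2π) = 63.01 kHz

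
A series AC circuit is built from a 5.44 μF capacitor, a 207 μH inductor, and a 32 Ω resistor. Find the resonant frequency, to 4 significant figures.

4.743 kHz

ω₀ = 1/√(LC) = 1/√(0.000207 × 5.44e-06) = 29800 rad/s
f₀ = ω₀/(2π) = 4.743 kHz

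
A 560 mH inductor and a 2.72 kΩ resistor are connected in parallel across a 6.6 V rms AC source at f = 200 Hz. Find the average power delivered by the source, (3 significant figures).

ω = 2πf = 1257 rad/s
X_L = ωL = 704 Ω
Parallel: admittances add. Y = 1/R + 1/(jωL)
Y = (0.000368 − j0.00142) S
|Y| = 0.00147 S → |Z| = 1/|Y| = 681 Ω, ∠Z = −∠Y = 75.5°
I = V/|Z| = 9.69 mA
P = VI cos φ = 6.6 × 0.00969 × cos(75.5°) = 16.0 mW

16.0 mW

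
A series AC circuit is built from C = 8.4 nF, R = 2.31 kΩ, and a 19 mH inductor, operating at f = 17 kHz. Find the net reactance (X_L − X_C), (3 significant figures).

915 Ω

ω = 2πf = 106800 rad/s
X_L = ωL = 2030 Ω
X_C = 1/(ωC) = 1110 Ω
X = 2030 − 1110 = 915 Ω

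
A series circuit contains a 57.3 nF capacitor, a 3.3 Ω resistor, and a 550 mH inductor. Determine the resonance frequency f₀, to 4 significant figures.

ω₀ = 1/√(LC) = 1/√(0.55 × 5.73e-08) = 5633 rad/s
f₀ = ω₀/(2π) = 896.5 Hz

896.5 Hz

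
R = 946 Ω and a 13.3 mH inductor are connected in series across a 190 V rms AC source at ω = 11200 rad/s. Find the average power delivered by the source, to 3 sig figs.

X_L = ωL = 149 Ω
Z = 946 + j149 Ω
|Z| = √(946² + 149²) = 958 Ω
∠Z = arctan(149/946) = 8.95°
I = V/|Z| = 198 mA
P = VI cos φ = 190 × 0.198 × cos(8.95°) = 37.2 W

37.2 W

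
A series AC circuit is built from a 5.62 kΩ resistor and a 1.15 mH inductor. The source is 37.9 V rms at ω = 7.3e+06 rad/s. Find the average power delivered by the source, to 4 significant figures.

79.10 mW

X_L = ωL = 8395 Ω
Z = 5620 + j8395 Ω
|Z| = √(5620² + 8395²) = 10100 Ω
∠Z = arctan(8395/5620) = 56.20°
I = V/|Z| = 3.752 mA
P = VI cos φ = 37.9 × 0.003752 × cos(56.20°) = 79.10 mW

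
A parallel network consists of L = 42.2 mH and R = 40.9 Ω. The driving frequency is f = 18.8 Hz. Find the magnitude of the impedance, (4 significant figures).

4.948 Ω

ω = 2πf = 118.1 rad/s
X_L = ωL = 4.985 Ω
Parallel: admittances add. Y = 1/R + 1/(jωL)
Y = (0.02445 − j0.2006) S
|Y| = 0.2021 S → |Z| = 1/|Y| = 4.948 Ω, ∠Z = −∠Y = 83.05°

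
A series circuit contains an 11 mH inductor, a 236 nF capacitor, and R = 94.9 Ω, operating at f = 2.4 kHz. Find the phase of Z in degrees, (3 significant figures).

ω = 2πf = 15080 rad/s
X_L = ωL = 166 Ω
X_C = 1/(ωC) = 281 Ω
Net reactance X = X_L − X_C = -115 Ω
Z = 94.9 − j115 Ω
|Z| = √(94.9² + 115²) = 149 Ω
∠Z = arctan(-115/94.9) = -50.5°

-50.5°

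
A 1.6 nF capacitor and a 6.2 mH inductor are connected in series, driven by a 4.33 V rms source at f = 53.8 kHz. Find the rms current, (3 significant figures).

ω = 2πf = 338000 rad/s
X_L = ωL = 2100 Ω
X_C = 1/(ωC) = 1850 Ω
Net reactance X = X_L − X_C = 247 Ω
Z = j247 Ω
|Z| = √(0² + 247²) = 247 Ω
I = V/|Z| = 4.33/247 = 17.5 mA

17.5 mA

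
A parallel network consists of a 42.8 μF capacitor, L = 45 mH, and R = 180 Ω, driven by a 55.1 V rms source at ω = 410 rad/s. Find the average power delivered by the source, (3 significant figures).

X_L = ωL = 18.4 Ω
X_C = 1/(ωC) = 57.0 Ω
Parallel: admittances add. Y = 1/R + 1/(jωL) + jωC
Y = (0.00556 − j0.0367) S
|Y| = 0.0371 S → |Z| = 1/|Y| = 27.0 Ω, ∠Z = −∠Y = 81.4°
I = V/|Z| = 2.04 A
P = VI cos φ = 55.1 × 2.04 × cos(81.4°) = 16.9 W

16.9 W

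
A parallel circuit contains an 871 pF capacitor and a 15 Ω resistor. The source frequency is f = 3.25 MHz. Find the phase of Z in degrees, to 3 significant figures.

-14.9°

ω = 2πf = 2.042e+07 rad/s
X_C = 1/(ωC) = 56.2 Ω
Parallel: admittances add. Y = 1/R + jωC
Y = (0.0667 + j0.0178) S
|Y| = 0.0690 S → |Z| = 1/|Y| = 14.5 Ω, ∠Z = −∠Y = -14.9°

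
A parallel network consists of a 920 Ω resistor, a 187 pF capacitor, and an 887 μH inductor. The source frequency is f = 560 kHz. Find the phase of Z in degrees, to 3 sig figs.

-17.3°

ω = 2πf = 3.519e+06 rad/s
X_L = ωL = 3120 Ω
X_C = 1/(ωC) = 1520 Ω
Parallel: admittances add. Y = 1/R + 1/(jωL) + jωC
Y = (0.00109 + j0.000338) S
|Y| = 0.00114 S → |Z| = 1/|Y| = 879 Ω, ∠Z = −∠Y = -17.3°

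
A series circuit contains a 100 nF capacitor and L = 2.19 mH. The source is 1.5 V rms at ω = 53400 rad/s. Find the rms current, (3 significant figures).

21.3 mA

X_L = ωL = 117 Ω
X_C = 1/(ωC) = 187 Ω
Net reactance X = X_L − X_C = -70.3 Ω
Z = − j70.3 Ω
|Z| = √(0² + 70.3²) = 70.3 Ω
I = V/|Z| = 1.5/70.3 = 21.3 mA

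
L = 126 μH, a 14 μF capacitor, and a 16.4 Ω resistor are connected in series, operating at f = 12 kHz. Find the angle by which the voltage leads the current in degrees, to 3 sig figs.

27.5°

ω = 2πf = 75400 rad/s
X_L = ωL = 9.50 Ω
X_C = 1/(ωC) = 0.947 Ω
Net reactance X = X_L − X_C = 8.55 Ω
Z = 16.4 + j8.55 Ω
|Z| = √(16.4² + 8.55²) = 18.5 Ω
∠Z = arctan(8.55/16.4) = 27.5°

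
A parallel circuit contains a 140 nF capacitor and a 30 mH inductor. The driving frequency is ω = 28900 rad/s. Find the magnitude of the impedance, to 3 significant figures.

346 Ω

X_L = ωL = 867 Ω
X_C = 1/(ωC) = 247 Ω
Parallel: admittances add. Y = 1/(jωL) + jωC
Y = (0 + j0.00289) S
|Y| = 0.00289 S → |Z| = 1/|Y| = 346 Ω, ∠Z = −∠Y = -90.0°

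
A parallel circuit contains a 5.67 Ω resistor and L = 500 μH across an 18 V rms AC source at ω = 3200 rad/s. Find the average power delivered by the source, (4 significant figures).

X_L = ωL = 1.600 Ω
Parallel: admittances add. Y = 1/R + 1/(jωL)
Y = (0.1764 − j0.6250) S
|Y| = 0.6494 S → |Z| = 1/|Y| = 1.540 Ω, ∠Z = −∠Y = 74.24°
I = V/|Z| = 11.69 A
P = VI cos φ = 18 × 11.69 × cos(74.24°) = 57.14 W

57.14 W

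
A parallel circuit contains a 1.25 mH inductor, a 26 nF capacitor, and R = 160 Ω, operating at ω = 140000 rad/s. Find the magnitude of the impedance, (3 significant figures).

152 Ω

X_L = ωL = 175 Ω
X_C = 1/(ωC) = 275 Ω
Parallel: admittances add. Y = 1/R + 1/(jωL) + jωC
Y = (0.00625 − j0.00207) S
|Y| = 0.00659 S → |Z| = 1/|Y| = 152 Ω, ∠Z = −∠Y = 18.4°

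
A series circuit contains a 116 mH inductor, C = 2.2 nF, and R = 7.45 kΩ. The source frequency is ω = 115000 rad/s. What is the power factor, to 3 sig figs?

X_L = ωL = 13300 Ω
X_C = 1/(ωC) = 3950 Ω
Net reactance X = X_L − X_C = 9390 Ω
Z = 7450 + j9390 Ω
|Z| = √(7450² + 9390²) = 12000 Ω
∠Z = arctan(9390/7450) = 51.6°
cos φ = cos(51.6°) = 0.622

0.622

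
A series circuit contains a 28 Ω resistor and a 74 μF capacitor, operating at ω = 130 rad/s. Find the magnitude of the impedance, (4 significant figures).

X_C = 1/(ωC) = 104.0 Ω
Z = 28.00 − j104.0 Ω
|Z| = √(28.00² + 104.0²) = 107.7 Ω

107.7 Ω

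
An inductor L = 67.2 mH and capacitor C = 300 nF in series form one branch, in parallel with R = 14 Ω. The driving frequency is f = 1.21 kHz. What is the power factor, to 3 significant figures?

0.982

ω = 2πf = 7603 rad/s
X_L = ωL = 511 Ω
X_C = 1/(ωC) = 438 Ω
Branch 1: Z₁ = R = 14.0 Ω
Branch 2 (series LC): Z₂ = j(X_L − X_C) = j72.5 Ω
Parallel: Z = Z₁Z₂/(Z₁+Z₂), |Z| = 13.7 Ω, ∠Z = 10.9°
cos φ = cos(10.9°) = 0.982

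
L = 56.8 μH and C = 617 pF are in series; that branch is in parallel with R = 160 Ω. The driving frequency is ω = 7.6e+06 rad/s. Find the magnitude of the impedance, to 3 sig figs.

X_L = ωL = 432 Ω
X_C = 1/(ωC) = 213 Ω
Branch 1: Z₁ = R = 160 Ω
Branch 2 (series LC): Z₂ = j(X_L − X_C) = j218 Ω
Parallel: Z = Z₁Z₂/(Z₁+Z₂), |Z| = 129 Ω, ∠Z = 36.2°

129 Ω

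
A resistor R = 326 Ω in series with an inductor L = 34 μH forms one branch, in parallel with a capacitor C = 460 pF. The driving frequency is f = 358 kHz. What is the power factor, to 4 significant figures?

ω = 2πf = 2.249e+06 rad/s
X_L = ωL = 76.48 Ω
X_C = 1/(ωC) = 966.4 Ω
Branch 1 (R+jX_L): Z₁ = 326.0 + j76.48 Ω, |Z₁| = 334.9 Ω
Branch 2 (−jX_C): Z₂ = −j966.4 Ω
Parallel: Z = Z₁Z₂/(Z₁+Z₂), |Z| = 341.4 Ω, ∠Z = -6.915°
cos φ = cos(-6.915°) = 0.9927

0.9927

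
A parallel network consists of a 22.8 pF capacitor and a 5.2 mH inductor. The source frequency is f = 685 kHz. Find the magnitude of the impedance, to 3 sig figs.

18700 Ω

ω = 2πf = 4.304e+06 rad/s
X_L = ωL = 22400 Ω
X_C = 1/(ωC) = 10200 Ω
Parallel: admittances add. Y = 1/(jωL) + jωC
Y = (0 + j5.34e-05) S
|Y| = 5.34e-05 S → |Z| = 1/|Y| = 18700 Ω, ∠Z = −∠Y = -90.0°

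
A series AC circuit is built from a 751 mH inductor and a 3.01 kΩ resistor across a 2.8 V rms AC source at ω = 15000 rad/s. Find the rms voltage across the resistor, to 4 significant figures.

0.7228 V

X_L = ωL = 11260 Ω
Z = 3010 + j11260 Ω
|Z| = √(3010² + 11260²) = 11660 Ω
I = V/|Z| = 240.1 μA
V_R = I·|Z_R| = 0.0002401 × 3010 = 0.7228 V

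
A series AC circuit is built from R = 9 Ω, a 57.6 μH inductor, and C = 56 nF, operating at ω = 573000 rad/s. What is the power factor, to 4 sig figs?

X_L = ωL = 33.00 Ω
X_C = 1/(ωC) = 31.16 Ω
Net reactance X = X_L − X_C = 1.841 Ω
Z = 9.000 + j1.841 Ω
|Z| = √(9.000² + 1.841²) = 9.186 Ω
∠Z = arctan(1.841/9.000) = 11.56°
cos φ = cos(11.56°) = 0.9797

0.9797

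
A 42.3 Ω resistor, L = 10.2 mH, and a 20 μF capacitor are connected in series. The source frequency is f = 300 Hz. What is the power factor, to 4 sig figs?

ω = 2πf = 1885 rad/s
X_L = ωL = 19.23 Ω
X_C = 1/(ωC) = 26.53 Ω
Net reactance X = X_L − X_C = -7.299 Ω
Z = 42.30 − j7.299 Ω
|Z| = √(42.30² + 7.299²) = 42.93 Ω
∠Z = arctan(-7.299/42.30) = -9.791°
cos φ = cos(-9.791°) = 0.9854

0.9854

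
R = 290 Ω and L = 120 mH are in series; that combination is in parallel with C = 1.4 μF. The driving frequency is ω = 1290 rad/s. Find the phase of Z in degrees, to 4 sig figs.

-7.923°

X_L = ωL = 154.8 Ω
X_C = 1/(ωC) = 553.7 Ω
Branch 1 (R+jX_L): Z₁ = 290.0 + j154.8 Ω, |Z₁| = 328.7 Ω
Branch 2 (−jX_C): Z₂ = −j553.7 Ω
Parallel: Z = Z₁Z₂/(Z₁+Z₂), |Z| = 369.1 Ω, ∠Z = -7.923°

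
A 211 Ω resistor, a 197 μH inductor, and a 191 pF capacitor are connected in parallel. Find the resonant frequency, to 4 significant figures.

820.5 kHz

ω₀ = 1/√(LC) = 1/√(0.000197 × 1.91e-10) = 5.155e+06 rad/s
f₀ = ω₀/(2π) = 820.5 kHz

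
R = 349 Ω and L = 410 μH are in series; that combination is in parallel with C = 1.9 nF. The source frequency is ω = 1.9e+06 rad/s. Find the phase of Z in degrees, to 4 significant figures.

-79.32°

X_L = ωL = 779.0 Ω
X_C = 1/(ωC) = 277.0 Ω
Branch 1 (R+jX_L): Z₁ = 349.0 + j779.0 Ω, |Z₁| = 853.6 Ω
Branch 2 (−jX_C): Z₂ = −j277.0 Ω
Parallel: Z = Z₁Z₂/(Z₁+Z₂), |Z| = 386.8 Ω, ∠Z = -79.32°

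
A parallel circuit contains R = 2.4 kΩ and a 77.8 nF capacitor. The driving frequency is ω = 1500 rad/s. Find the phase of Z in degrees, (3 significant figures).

-15.6°

X_C = 1/(ωC) = 8570 Ω
Parallel: admittances add. Y = 1/R + jωC
Y = (0.000417 + j0.000117) S
|Y| = 0.000433 S → |Z| = 1/|Y| = 2310 Ω, ∠Z = −∠Y = -15.6°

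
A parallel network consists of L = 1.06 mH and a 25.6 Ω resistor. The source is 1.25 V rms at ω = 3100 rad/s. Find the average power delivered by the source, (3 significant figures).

61.0 mW

X_L = ωL = 3.29 Ω
Parallel: admittances add. Y = 1/R + 1/(jωL)
Y = (0.0391 − j0.304) S
|Y| = 0.307 S → |Z| = 1/|Y| = 3.26 Ω, ∠Z = −∠Y = 82.7°
I = V/|Z| = 384 mA
P = VI cos φ = 1.25 × 0.384 × cos(82.7°) = 61.0 mW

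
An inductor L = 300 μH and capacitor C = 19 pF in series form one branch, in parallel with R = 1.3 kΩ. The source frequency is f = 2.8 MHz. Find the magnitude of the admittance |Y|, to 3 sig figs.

885 μS

ω = 2πf = 1.759e+07 rad/s
X_L = ωL = 5280 Ω
X_C = 1/(ωC) = 2990 Ω
Branch 1: Z₁ = R = 1300 Ω
Branch 2 (series LC): Z₂ = j(X_L − X_C) = j2290 Ω
Parallel: Z = Z₁Z₂/(Z₁+Z₂), |Z| = 1130 Ω, ∠Z = 29.6°
|Y| = 1/|Z| = 885 μS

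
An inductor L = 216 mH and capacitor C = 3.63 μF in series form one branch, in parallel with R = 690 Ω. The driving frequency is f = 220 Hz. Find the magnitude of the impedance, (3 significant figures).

98.3 Ω

ω = 2πf = 1382 rad/s
X_L = ωL = 299 Ω
X_C = 1/(ωC) = 199 Ω
Branch 1: Z₁ = R = 690 Ω
Branch 2 (series LC): Z₂ = j(X_L − X_C) = j99.3 Ω
Parallel: Z = Z₁Z₂/(Z₁+Z₂), |Z| = 98.3 Ω, ∠Z = 81.8°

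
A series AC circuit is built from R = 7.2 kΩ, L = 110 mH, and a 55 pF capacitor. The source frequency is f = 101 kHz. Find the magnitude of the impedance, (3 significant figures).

ω = 2πf = 634600 rad/s
X_L = ωL = 69800 Ω
X_C = 1/(ωC) = 28700 Ω
Net reactance X = X_L − X_C = 41200 Ω
Z = 7200 + j41200 Ω
|Z| = √(7200² + 41200²) = 41800 Ω

41800 Ω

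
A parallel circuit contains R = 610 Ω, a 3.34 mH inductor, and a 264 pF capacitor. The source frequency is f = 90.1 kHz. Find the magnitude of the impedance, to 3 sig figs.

ω = 2πf = 566100 rad/s
X_L = ωL = 1890 Ω
X_C = 1/(ωC) = 6690 Ω
Parallel: admittances add. Y = 1/R + 1/(jωL) + jωC
Y = (0.00164 − j0.000379) S
|Y| = 0.00168 S → |Z| = 1/|Y| = 594 Ω, ∠Z = −∠Y = 13.0°

594 Ω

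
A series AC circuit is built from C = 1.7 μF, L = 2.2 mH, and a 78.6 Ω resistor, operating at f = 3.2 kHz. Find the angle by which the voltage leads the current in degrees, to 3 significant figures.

ω = 2πf = 20110 rad/s
X_L = ωL = 44.2 Ω
X_C = 1/(ωC) = 29.3 Ω
Net reactance X = X_L − X_C = 15.0 Ω
Z = 78.6 + j15.0 Ω
|Z| = √(78.6² + 15.0²) = 80.0 Ω
∠Z = arctan(15.0/78.6) = 10.8°

10.8°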